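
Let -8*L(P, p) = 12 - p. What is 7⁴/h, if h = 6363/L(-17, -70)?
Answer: -14063/3636 ≈ -3.8677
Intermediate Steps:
L(P, p) = -3/2 + p/8 (L(P, p) = -(12 - p)/8 = -3/2 + p/8)
h = -25452/41 (h = 6363/(-3/2 + (⅛)*(-70)) = 6363/(-3/2 - 35/4) = 6363/(-41/4) = 6363*(-4/41) = -25452/41 ≈ -620.78)
7⁴/h = 7⁴/(-25452/41) = 2401*(-41/25452) = -14063/3636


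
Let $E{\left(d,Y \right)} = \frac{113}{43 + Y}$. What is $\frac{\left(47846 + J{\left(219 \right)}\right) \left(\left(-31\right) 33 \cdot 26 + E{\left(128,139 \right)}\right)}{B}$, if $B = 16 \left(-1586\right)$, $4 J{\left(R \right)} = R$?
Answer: $\frac{927497048969}{18473728} \approx 50206.0$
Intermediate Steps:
$J{\left(R \right)} = \frac{R}{4}$
$B = -25376$
$\frac{\left(47846 + J{\left(219 \right)}\right) \left(\left(-31\right) 33 \cdot 26 + E{\left(128,139 \right)}\right)}{B} = \frac{\left(47846 + \frac{1}{4} \cdot 219\right) \left(\left(-31\right) 33 \cdot 26 + \frac{113}{43 + 139}\right)}{-25376} = \left(47846 + \frac{219}{4}\right) \left(\left(-1023\right) 26 + \frac{113}{182}\right) \left(- \frac{1}{25376}\right) = \frac{191603 \left(-26598 + 113 \cdot \frac{1}{182}\right)}{4} \left(- \frac{1}{25376}\right) = \frac{191603 \left(-26598 + \frac{113}{182}\right)}{4} \left(- \frac{1}{25376}\right) = \frac{191603}{4} \left(- \frac{4840723}{182}\right) \left(- \frac{1}{25376}\right) = \left(- \frac{927497048969}{728}\right) \left(- \frac{1}{25376}\right) = \frac{927497048969}{18473728}$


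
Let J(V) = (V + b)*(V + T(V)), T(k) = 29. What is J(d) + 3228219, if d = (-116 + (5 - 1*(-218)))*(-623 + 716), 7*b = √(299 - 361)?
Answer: 102539199 + 9980*I*√62/7 ≈ 1.0254e+8 + 11226.0*I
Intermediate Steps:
b = I*√62/7 (b = √(299 - 361)/7 = √(-62)/7 = (I*√62)/7 = I*√62/7 ≈ 1.1249*I)
d = 9951 (d = (-116 + (5 + 218))*93 = (-116 + 223)*93 = 107*93 = 9951)
J(V) = (29 + V)*(V + I*√62/7) (J(V) = (V + I*√62/7)*(V + 29) = (V + I*√62/7)*(29 + V) = (29 + V)*(V + I*√62/7))
J(d) + 3228219 = (9951² + 29*9951 + 29*I*√62/7 + (⅐)*I*9951*√62) + 3228219 = (99022401 + 288579 + 29*I*√62/7 + 9951*I*√62/7) + 3228219 = (99310980 + 9980*I*√62/7) + 3228219 = 102539199 + 9980*I*√62/7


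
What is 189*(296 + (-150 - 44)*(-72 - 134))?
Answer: 7609140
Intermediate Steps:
189*(296 + (-150 - 44)*(-72 - 134)) = 189*(296 - 194*(-206)) = 189*(296 + 39964) = 189*40260 = 7609140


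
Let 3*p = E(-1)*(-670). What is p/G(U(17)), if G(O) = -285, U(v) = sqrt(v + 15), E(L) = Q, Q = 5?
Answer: 670/171 ≈ 3.9181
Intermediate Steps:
E(L) = 5
U(v) = sqrt(15 + v)
p = -3350/3 (p = (5*(-670))/3 = (1/3)*(-3350) = -3350/3 ≈ -1116.7)
p/G(U(17)) = -3350/3/(-285) = -3350/3*(-1/285) = 670/171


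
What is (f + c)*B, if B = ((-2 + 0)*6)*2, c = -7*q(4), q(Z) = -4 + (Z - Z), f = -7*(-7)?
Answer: -1848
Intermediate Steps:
f = 49
q(Z) = -4 (q(Z) = -4 + 0 = -4)
c = 28 (c = -7*(-4) = 28)
B = -24 (B = -2*6*2 = -12*2 = -24)
(f + c)*B = (49 + 28)*(-24) = 77*(-24) = -1848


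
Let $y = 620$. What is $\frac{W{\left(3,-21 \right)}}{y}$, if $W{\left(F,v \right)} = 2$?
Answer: $\frac{1}{310} \approx 0.0032258$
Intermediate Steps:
$\frac{W{\left(3,-21 \right)}}{y} = \frac{2}{620} = 2 \cdot \frac{1}{620} = \frac{1}{310}$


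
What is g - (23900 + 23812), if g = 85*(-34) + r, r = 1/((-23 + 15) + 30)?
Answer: -1113243/22 ≈ -50602.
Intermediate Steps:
r = 1/22 (r = 1/(-8 + 30) = 1/22 ≈ 0.045455)
g = -63579/22 (g = 85*(-34) + 1/22 = -2890 + 1/22 = -63579/22 ≈ -2890.0)
g - (23900 + 23812) = -63579/22 - (23900 + 23812) = -63579/22 - 1*47712 = -63579/22 - 47712 = -1113243/22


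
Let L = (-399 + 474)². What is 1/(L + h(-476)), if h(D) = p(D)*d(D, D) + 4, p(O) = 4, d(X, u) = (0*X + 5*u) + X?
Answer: -1/5795 ≈ -0.00017256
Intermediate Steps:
d(X, u) = X + 5*u (d(X, u) = (0 + 5*u) + X = 5*u + X = X + 5*u)
h(D) = 4 + 24*D (h(D) = 4*(D + 5*D) + 4 = 4*(6*D) + 4 = 24*D + 4 = 4 + 24*D)
L = 5625 (L = 75² = 5625)
1/(L + h(-476)) = 1/(5625 + (4 + 24*(-476))) = 1/(5625 + (4 - 11424)) = 1/(5625 - 11420) = 1/(-5795) = -1/5795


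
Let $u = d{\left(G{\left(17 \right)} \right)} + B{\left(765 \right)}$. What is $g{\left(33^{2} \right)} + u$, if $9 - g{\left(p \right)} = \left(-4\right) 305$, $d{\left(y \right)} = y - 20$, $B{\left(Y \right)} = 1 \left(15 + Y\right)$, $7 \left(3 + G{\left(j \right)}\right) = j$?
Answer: $\frac{13919}{7} \approx 1988.4$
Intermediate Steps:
$G{\left(j \right)} = -3 + \frac{j}{7}$
$B{\left(Y \right)} = 15 + Y$
$d{\left(y \right)} = -20 + y$ ($d{\left(y \right)} = y - 20 = -20 + y$)
$u = \frac{5316}{7}$ ($u = \left(-20 + \left(-3 + \frac{1}{7} \cdot 17\right)\right) + \left(15 + 765\right) = \left(-20 + \left(-3 + \frac{17}{7}\right)\right) + 780 = \left(-20 - \frac{4}{7}\right) + 780 = - \frac{144}{7} + 780 = \frac{5316}{7} \approx 759.43$)
$g{\left(p \right)} = 1229$ ($g{\left(p \right)} = 9 - \left(-4\right) 305 = 9 - -1220 = 9 + 1220 = 1229$)
$g{\left(33^{2} \right)} + u = 1229 + \frac{5316}{7} = \frac{13919}{7}$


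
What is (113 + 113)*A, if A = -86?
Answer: -19436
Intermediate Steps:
(113 + 113)*A = (113 + 113)*(-86) = 226*(-86) = -19436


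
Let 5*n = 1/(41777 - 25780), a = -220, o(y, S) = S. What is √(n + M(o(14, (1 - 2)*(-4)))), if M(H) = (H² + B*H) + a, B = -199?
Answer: I*√6397600145015/79985 ≈ 31.623*I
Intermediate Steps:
n = 1/79985 (n = 1/(5*(41777 - 25780)) = (⅕)/15997 = (⅕)*(1/15997) = 1/79985 ≈ 1.2502e-5)
M(H) = -220 + H² - 199*H (M(H) = (H² - 199*H) - 220 = -220 + H² - 199*H)
√(n + M(o(14, (1 - 2)*(-4)))) = √(1/79985 + (-220 + ((1 - 2)*(-4))² - 199*(1 - 2)*(-4))) = √(1/79985 + (-220 + (-1*(-4))² - (-199)*(-4))) = √(1/79985 + (-220 + 4² - 199*4)) = √(1/79985 + (-220 + 16 - 796)) = √(1/79985 - 1000) = √(-79984999/79985) = I*√6397600145015/79985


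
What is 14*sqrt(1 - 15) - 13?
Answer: -13 + 14*I*sqrt(14) ≈ -13.0 + 52.383*I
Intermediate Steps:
14*sqrt(1 - 15) - 13 = 14*sqrt(-14) - 13 = 14*(I*sqrt(14)) - 13 = 14*I*sqrt(14) - 13 = -13 + 14*I*sqrt(14)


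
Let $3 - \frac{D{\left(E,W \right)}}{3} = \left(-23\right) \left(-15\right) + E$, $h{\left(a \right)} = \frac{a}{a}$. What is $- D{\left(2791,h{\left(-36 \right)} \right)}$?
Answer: $9399$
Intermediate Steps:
$h{\left(a \right)} = 1$
$D{\left(E,W \right)} = -1026 - 3 E$ ($D{\left(E,W \right)} = 9 - 3 \left(\left(-23\right) \left(-15\right) + E\right) = 9 - 3 \left(345 + E\right) = 9 - \left(1035 + 3 E\right) = -1026 - 3 E$)
$- D{\left(2791,h{\left(-36 \right)} \right)} = - (-1026 - 8373) = \left(-1\right) \left(-9399\right) = 9399$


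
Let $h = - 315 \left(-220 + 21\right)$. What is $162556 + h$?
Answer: $225241$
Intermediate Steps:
$h = 62685$ ($h = \left(-315\right) \left(-199\right) = 62685$)
$162556 + h = 162556 + 62685 = 225241$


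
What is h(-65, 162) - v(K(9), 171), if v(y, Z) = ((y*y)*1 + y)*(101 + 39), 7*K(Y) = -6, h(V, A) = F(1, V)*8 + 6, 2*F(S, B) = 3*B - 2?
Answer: -5354/7 ≈ -764.86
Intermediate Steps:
F(S, B) = -1 + 3*B/2 (F(S, B) = (3*B - 2)/2 = (-2 + 3*B)/2 = -1 + 3*B/2)
h(V, A) = -2 + 12*V (h(V, A) = (-1 + 3*V/2)*8 + 6 = (-8 + 12*V) + 6 = -2 + 12*V)
K(Y) = -6/7 (K(Y) = (⅐)*(-6) = -6/7)
v(y, Z) = 140*y + 140*y² (v(y, Z) = (y²*1 + y)*140 = (y² + y)*140 = (y + y²)*140 = 140*y + 140*y²)
h(-65, 162) - v(K(9), 171) = (-2 + 12*(-65)) - 140*(-6)*(1 - 6/7)/7 = (-2 - 780) - 140*(-6)/(7*7) = -782 - 1*(-120/7) = -782 + 120/7 = -5354/7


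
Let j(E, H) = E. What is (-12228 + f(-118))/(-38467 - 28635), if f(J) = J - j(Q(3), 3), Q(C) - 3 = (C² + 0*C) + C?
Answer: 12361/67102 ≈ 0.18421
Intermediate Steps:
Q(C) = 3 + C + C² (Q(C) = 3 + ((C² + 0*C) + C) = 3 + ((C² + 0) + C) = 3 + (C² + C) = 3 + (C + C²) = 3 + C + C²)
f(J) = -15 + J (f(J) = J - (3 + 3 + 3²) = J - (3 + 3 + 9) = J - 1*15 = J - 15 = -15 + J)
(-12228 + f(-118))/(-38467 - 28635) = (-12228 + (-15 - 118))/(-38467 - 28635) = (-12228 - 133)/(-67102) = -12361*(-1/67102) = 12361/67102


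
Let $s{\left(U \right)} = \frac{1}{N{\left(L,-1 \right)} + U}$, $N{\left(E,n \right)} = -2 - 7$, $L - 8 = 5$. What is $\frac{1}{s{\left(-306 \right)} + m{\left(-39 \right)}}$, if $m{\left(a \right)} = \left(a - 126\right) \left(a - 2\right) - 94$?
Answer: $\frac{315}{2101364} \approx 0.0001499$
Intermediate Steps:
$L = 13$ ($L = 8 + 5 = 13$)
$m{\left(a \right)} = -94 + \left(-126 + a\right) \left(-2 + a\right)$ ($m{\left(a \right)} = \left(-126 + a\right) \left(-2 + a\right) - 94 = -94 + \left(-126 + a\right) \left(-2 + a\right)$)
$N{\left(E,n \right)} = -9$ ($N{\left(E,n \right)} = -2 - 7 = -9$)
$s{\left(U \right)} = \frac{1}{-9 + U}$
$\frac{1}{s{\left(-306 \right)} + m{\left(-39 \right)}} = \frac{1}{\frac{1}{-9 - 306} + \left(158 + \left(-39\right)^{2} - -4992\right)} = \frac{1}{\frac{1}{-315} + \left(158 + 1521 + 4992\right)} = \frac{1}{- \frac{1}{315} + 6671} = \frac{1}{\frac{2101364}{315}} = \frac{315}{2101364}$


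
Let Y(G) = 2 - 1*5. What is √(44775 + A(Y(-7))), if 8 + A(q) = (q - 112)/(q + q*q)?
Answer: √1610922/6 ≈ 211.54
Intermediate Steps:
Y(G) = -3 (Y(G) = 2 - 5 = -3)
A(q) = -8 + (-112 + q)/(q + q²) (A(q) = -8 + (q - 112)/(q + q*q) = -8 + (-112 + q)/(q + q²))
√(44775 + A(Y(-7))) = √(44775 + (-112 - 8*(-3)² - 7*(-3))/((-3)*(1 - 3))) = √(44775 - ⅓*(-112 - 8*9 + 21)/(-2)) = √(44775 - ⅓*(-½)*(-112 - 72 + 21)) = √(44775 - ⅓*(-½)*(-163)) = √(44775 - 163/6) = √(268487/6) = √1610922/6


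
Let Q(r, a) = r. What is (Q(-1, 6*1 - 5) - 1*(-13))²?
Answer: 144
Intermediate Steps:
(Q(-1, 6*1 - 5) - 1*(-13))² = (-1 - 1*(-13))² = (-1 + 13)² = 12² = 144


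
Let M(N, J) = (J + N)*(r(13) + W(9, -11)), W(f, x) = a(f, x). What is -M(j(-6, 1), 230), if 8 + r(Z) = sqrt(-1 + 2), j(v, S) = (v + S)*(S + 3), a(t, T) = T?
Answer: 3780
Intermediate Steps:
W(f, x) = x
j(v, S) = (3 + S)*(S + v) (j(v, S) = (S + v)*(3 + S) = (3 + S)*(S + v))
r(Z) = -7 (r(Z) = -8 + sqrt(-1 + 2) = -8 + sqrt(1) = -8 + 1 = -7)
M(N, J) = -18*J - 18*N (M(N, J) = (J + N)*(-7 - 11) = (J + N)*(-18) = -18*J - 18*N)
-M(j(-6, 1), 230) = -(-18*230 - 18*(1**2 + 3*1 + 3*(-6) + 1*(-6))) = -(-4140 - 18*(1 + 3 - 18 - 6)) = -(-4140 - 18*(-20)) = -(-4140 + 360) = -1*(-3780) = 3780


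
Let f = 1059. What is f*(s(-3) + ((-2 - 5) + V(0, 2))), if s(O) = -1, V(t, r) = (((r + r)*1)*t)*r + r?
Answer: -6354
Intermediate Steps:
V(t, r) = r + 2*t*r² (V(t, r) = (((2*r)*1)*t)*r + r = ((2*r)*t)*r + r = (2*r*t)*r + r = 2*t*r² + r = r + 2*t*r²)
f*(s(-3) + ((-2 - 5) + V(0, 2))) = 1059*(-1 + ((-2 - 5) + 2*(1 + 2*2*0))) = 1059*(-1 + (-7 + 2*(1 + 0))) = 1059*(-1 + (-7 + 2*1)) = 1059*(-1 + (-7 + 2)) = 1059*(-1 - 5) = 1059*(-6) = -6354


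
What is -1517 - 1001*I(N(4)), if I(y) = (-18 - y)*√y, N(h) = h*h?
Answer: 134619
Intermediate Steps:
N(h) = h²
I(y) = √y*(-18 - y)
-1517 - 1001*I(N(4)) = -1517 - 1001*√(4²)*(-18 - 1*4²) = -1517 - 1001*√16*(-18 - 1*16) = -1517 - 4004*(-18 - 16) = -1517 - 4004*(-34) = -1517 - 1001*(-136) = -1517 + 136136 = 134619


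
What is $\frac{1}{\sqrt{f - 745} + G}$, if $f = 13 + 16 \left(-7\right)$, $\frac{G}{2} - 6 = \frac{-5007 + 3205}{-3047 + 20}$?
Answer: $\frac{30215514}{2331897115} - \frac{9162729 i \sqrt{211}}{4663794230} \approx 0.012957 - 0.028538 i$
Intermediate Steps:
$G = \frac{39928}{3027}$ ($G = 12 + 2 \frac{-5007 + 3205}{-3047 + 20} = 12 + 2 \left(- \frac{1802}{-3027}\right) = 12 + 2 \left(\left(-1802\right) \left(- \frac{1}{3027}\right)\right) = 12 + 2 \cdot \frac{1802}{3027} = 12 + \frac{3604}{3027} = \frac{39928}{3027} \approx 13.191$)
$f = -99$ ($f = 13 - 112 = -99$)
$\frac{1}{\sqrt{f - 745} + G} = \frac{1}{\sqrt{-99 - 745} + \frac{39928}{3027}} = \frac{1}{\sqrt{-844} + \frac{39928}{3027}} = \frac{1}{2 i \sqrt{211} + \frac{39928}{3027}} = \frac{1}{\frac{39928}{3027} + 2 i \sqrt{211}}$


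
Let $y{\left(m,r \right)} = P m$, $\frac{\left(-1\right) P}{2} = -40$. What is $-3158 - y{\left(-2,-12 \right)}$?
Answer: $-2998$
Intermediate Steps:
$P = 80$ ($P = \left(-2\right) \left(-40\right) = 80$)
$y{\left(m,r \right)} = 80 m$
$-3158 - y{\left(-2,-12 \right)} = -3158 - 80 \left(-2\right) = -3158 - -160 = -3158 + 160 = -2998$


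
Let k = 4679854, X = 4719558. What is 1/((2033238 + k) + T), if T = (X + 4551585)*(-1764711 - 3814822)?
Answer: -1/51728641603127 ≈ -1.9332e-14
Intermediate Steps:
T = -51728648316219 (T = (4719558 + 4551585)*(-1764711 - 3814822) = 9271143*(-5579533) = -51728648316219)
1/((2033238 + k) + T) = 1/((2033238 + 4679854) - 51728648316219) = 1/(6713092 - 51728648316219) = 1/(-51728641603127) = -1/51728641603127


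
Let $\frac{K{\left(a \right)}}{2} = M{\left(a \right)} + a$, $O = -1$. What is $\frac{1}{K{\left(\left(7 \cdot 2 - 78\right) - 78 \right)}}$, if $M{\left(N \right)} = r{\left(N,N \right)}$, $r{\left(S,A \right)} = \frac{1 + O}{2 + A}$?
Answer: $- \frac{1}{284} \approx -0.0035211$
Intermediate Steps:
$r{\left(S,A \right)} = 0$ ($r{\left(S,A \right)} = \frac{1 - 1}{2 + A} = \frac{0}{2 + A} = 0$)
$M{\left(N \right)} = 0$
$K{\left(a \right)} = 2 a$ ($K{\left(a \right)} = 2 \left(0 + a\right) = 2 a$)
$\frac{1}{K{\left(\left(7 \cdot 2 - 78\right) - 78 \right)}} = \frac{1}{2 \left(\left(7 \cdot 2 - 78\right) - 78\right)} = \frac{1}{2 \left(\left(14 - 78\right) - 78\right)} = \frac{1}{2 \left(-64 - 78\right)} = \frac{1}{2 \left(-142\right)} = \frac{1}{-284} = - \frac{1}{284}$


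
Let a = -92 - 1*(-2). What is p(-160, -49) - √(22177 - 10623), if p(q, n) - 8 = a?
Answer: -82 - √11554 ≈ -189.49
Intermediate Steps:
a = -90 (a = -92 + 2 = -90)
p(q, n) = -82 (p(q, n) = 8 - 90 = -82)
p(-160, -49) - √(22177 - 10623) = -82 - √(22177 - 10623) = -82 - √11554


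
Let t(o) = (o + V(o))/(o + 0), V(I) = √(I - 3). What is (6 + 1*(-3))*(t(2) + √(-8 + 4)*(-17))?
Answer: 3 - 201*I/2 ≈ 3.0 - 100.5*I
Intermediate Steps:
V(I) = √(-3 + I)
t(o) = (o + √(-3 + o))/o (t(o) = (o + √(-3 + o))/(o + 0) = (o + √(-3 + o))/o)
(6 + 1*(-3))*(t(2) + √(-8 + 4)*(-17)) = (6 + 1*(-3))*((2 + √(-3 + 2))/2 + √(-8 + 4)*(-17)) = (6 - 3)*((2 + √(-1))/2 + √(-4)*(-17)) = 3*((2 + I)/2 + (2*I)*(-17)) = 3*((1 + I/2) - 34*I) = 3*(1 - 67*I/2) = 3 - 201*I/2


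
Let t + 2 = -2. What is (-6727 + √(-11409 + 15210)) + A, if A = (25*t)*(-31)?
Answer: -3627 + √3801 ≈ -3565.3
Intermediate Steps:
t = -4 (t = -2 - 2 = -4)
A = 3100 (A = (25*(-4))*(-31) = -100*(-31) = 3100)
(-6727 + √(-11409 + 15210)) + A = (-6727 + √(-11409 + 15210)) + 3100 = (-6727 + √3801) + 3100 = -3627 + √3801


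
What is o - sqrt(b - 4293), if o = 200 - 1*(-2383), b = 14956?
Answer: 2583 - sqrt(10663) ≈ 2479.7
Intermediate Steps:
o = 2583 (o = 200 + 2383 = 2583)
o - sqrt(b - 4293) = 2583 - sqrt(14956 - 4293) = 2583 - sqrt(10663)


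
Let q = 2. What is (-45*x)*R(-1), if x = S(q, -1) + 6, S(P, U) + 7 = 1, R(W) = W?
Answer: 0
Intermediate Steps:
S(P, U) = -6 (S(P, U) = -7 + 1 = -6)
x = 0 (x = -6 + 6 = 0)
(-45*x)*R(-1) = -45*0*(-1) = 0*(-1) = 0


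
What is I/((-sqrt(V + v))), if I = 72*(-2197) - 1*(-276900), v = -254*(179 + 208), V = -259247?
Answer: 118716*I*sqrt(357545)/357545 ≈ 198.54*I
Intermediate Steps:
v = -98298 (v = -254*387 = -98298)
I = 118716 (I = -158184 + 276900 = 118716)
I/((-sqrt(V + v))) = 118716/((-sqrt(-259247 - 98298))) = 118716/((-sqrt(-357545))) = 118716/((-I*sqrt(357545))) = 118716*(I*sqrt(357545)/357545) = 118716*I*sqrt(357545)/357545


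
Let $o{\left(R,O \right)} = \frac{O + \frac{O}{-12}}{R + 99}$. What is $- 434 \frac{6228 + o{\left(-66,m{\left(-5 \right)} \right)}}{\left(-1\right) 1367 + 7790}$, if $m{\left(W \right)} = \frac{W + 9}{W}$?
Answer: $- \frac{121632406}{289035} \approx -420.82$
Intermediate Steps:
$m{\left(W \right)} = \frac{9 + W}{W}$
$o{\left(R,O \right)} = \frac{11 O}{12 \left(99 + R\right)}$ ($o{\left(R,O \right)} = \frac{O + O \left(- \frac{1}{12}\right)}{99 + R} = \frac{O - \frac{O}{12}}{99 + R} = \frac{\frac{11}{12} O}{99 + R} = \frac{11 O}{12 \left(99 + R\right)}$)
$- 434 \frac{6228 + o{\left(-66,m{\left(-5 \right)} \right)}}{\left(-1\right) 1367 + 7790} = - 434 \frac{6228 + \frac{11 \frac{9 - 5}{-5}}{12 \left(99 - 66\right)}}{\left(-1\right) 1367 + 7790} = - 434 \frac{6228 + \frac{11 \left(\left(- \frac{1}{5}\right) 4\right)}{12 \cdot 33}}{-1367 + 7790} = - 434 \frac{6228 + \frac{11}{12} \left(- \frac{4}{5}\right) \frac{1}{33}}{6423} = - 434 \left(6228 - \frac{1}{45}\right) \frac{1}{6423} = - 434 \cdot \frac{280259}{45} \cdot \frac{1}{6423} = \left(-434\right) \frac{280259}{289035} = - \frac{121632406}{289035}$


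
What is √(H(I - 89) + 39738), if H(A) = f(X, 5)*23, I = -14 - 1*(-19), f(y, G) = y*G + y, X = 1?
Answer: 2*√9969 ≈ 199.69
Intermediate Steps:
f(y, G) = y + G*y (f(y, G) = G*y + y = y + G*y)
I = 5 (I = -14 + 19 = 5)
H(A) = 138 (H(A) = (1*(1 + 5))*23 = (1*6)*23 = 6*23 = 138)
√(H(I - 89) + 39738) = √(138 + 39738) = √39876 = 2*√9969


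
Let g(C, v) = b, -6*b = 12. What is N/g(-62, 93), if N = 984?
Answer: -492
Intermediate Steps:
b = -2 (b = -1/6*12 = -2)
g(C, v) = -2
N/g(-62, 93) = 984/(-2) = 984*(-1/2) = -492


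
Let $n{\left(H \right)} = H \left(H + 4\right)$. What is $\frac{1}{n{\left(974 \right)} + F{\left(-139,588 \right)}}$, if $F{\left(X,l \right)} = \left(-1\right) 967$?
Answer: $\frac{1}{951605} \approx 1.0509 \cdot 10^{-6}$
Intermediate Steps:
$F{\left(X,l \right)} = -967$
$n{\left(H \right)} = H \left(4 + H\right)$
$\frac{1}{n{\left(974 \right)} + F{\left(-139,588 \right)}} = \frac{1}{974 \left(4 + 974\right) - 967} = \frac{1}{974 \cdot 978 - 967} = \frac{1}{952572 - 967} = \frac{1}{951605}$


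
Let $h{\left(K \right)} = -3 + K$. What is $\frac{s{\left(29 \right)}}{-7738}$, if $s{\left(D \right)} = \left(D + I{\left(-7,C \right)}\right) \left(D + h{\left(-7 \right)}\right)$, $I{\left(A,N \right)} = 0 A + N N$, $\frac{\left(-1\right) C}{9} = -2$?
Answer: $- \frac{6707}{7738} \approx -0.86676$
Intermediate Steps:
$C = 18$ ($C = \left(-9\right) \left(-2\right) = 18$)
$I{\left(A,N \right)} = N^{2}$ ($I{\left(A,N \right)} = 0 + N^{2} = N^{2}$)
$s{\left(D \right)} = \left(-10 + D\right) \left(324 + D\right)$ ($s{\left(D \right)} = \left(D + 18^{2}\right) \left(D - 10\right) = \left(D + 324\right) \left(D - 10\right) = \left(324 + D\right) \left(-10 + D\right) = \left(-10 + D\right) \left(324 + D\right)$)
$\frac{s{\left(29 \right)}}{-7738} = \frac{-3240 + 29^{2} + 314 \cdot 29}{-7738} = \left(-3240 + 841 + 9106\right) \left(- \frac{1}{7738}\right) = 6707 \left(- \frac{1}{7738}\right) = - \frac{6707}{7738}$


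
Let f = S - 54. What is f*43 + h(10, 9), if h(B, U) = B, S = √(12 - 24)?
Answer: -2312 + 86*I*√3 ≈ -2312.0 + 148.96*I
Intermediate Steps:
S = 2*I*√3 (S = √(-12) = 2*I*√3 ≈ 3.4641*I)
f = -54 + 2*I*√3 (f = 2*I*√3 - 54 = -54 + 2*I*√3 ≈ -54.0 + 3.4641*I)
f*43 + h(10, 9) = (-54 + 2*I*√3)*43 + 10 = (-2322 + 86*I*√3) + 10 = -2312 + 86*I*√3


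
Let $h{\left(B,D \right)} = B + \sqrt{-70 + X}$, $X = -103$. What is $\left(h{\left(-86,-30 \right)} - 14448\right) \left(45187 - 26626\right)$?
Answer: $-269765574 + 18561 i \sqrt{173} \approx -2.6977 \cdot 10^{8} + 2.4413 \cdot 10^{5} i$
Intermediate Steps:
$h{\left(B,D \right)} = B + i \sqrt{173}$ ($h{\left(B,D \right)} = B + \sqrt{-70 - 103} = B + \sqrt{-173} = B + i \sqrt{173}$)
$\left(h{\left(-86,-30 \right)} - 14448\right) \left(45187 - 26626\right) = \left(\left(-86 + i \sqrt{173}\right) - 14448\right) \left(45187 - 26626\right) = \left(-14534 + i \sqrt{173}\right) 18561 = -269765574 + 18561 i \sqrt{173}$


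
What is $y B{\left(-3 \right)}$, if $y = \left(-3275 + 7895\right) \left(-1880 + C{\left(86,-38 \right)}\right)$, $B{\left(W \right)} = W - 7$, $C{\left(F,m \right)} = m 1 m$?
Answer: $20143200$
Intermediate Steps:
$C{\left(F,m \right)} = m^{2}$ ($C{\left(F,m \right)} = m m = m^{2}$)
$B{\left(W \right)} = -7 + W$
$y = -2014320$ ($y = \left(-3275 + 7895\right) \left(-1880 + \left(-38\right)^{2}\right) = 4620 \left(-1880 + 1444\right) = 4620 \left(-436\right) = -2014320$)
$y B{\left(-3 \right)} = - 2014320 \left(-7 - 3\right) = \left(-2014320\right) \left(-10\right) = 20143200$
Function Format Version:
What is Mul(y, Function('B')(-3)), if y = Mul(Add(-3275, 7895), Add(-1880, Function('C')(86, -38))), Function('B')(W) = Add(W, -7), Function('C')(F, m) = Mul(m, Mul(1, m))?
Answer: 20143200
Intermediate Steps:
Function('C')(F, m) = Pow(m, 2) (Function('C')(F, m) = Mul(m, m) = Pow(m, 2))
Function('B')(W) = Add(-7, W)
y = -2014320 (y = Mul(Add(-3275, 7895), Add(-1880, Pow(-38, 2))) = Mul(4620, Add(-1880, 1444)) = Mul(4620, -436) = -2014320)
Mul(y, Function('B')(-3)) = Mul(-2014320, Add(-7, -3)) = Mul(-2014320, -10) = 20143200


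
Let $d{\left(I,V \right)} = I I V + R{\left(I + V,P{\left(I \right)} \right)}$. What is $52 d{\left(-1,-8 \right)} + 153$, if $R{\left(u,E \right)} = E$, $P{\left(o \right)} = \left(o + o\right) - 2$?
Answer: $-471$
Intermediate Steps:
$P{\left(o \right)} = -2 + 2 o$ ($P{\left(o \right)} = 2 o - 2 = -2 + 2 o$)
$d{\left(I,V \right)} = -2 + 2 I + V I^{2}$ ($d{\left(I,V \right)} = I I V + \left(-2 + 2 I\right) = I^{2} V + \left(-2 + 2 I\right) = V I^{2} + \left(-2 + 2 I\right) = -2 + 2 I + V I^{2}$)
$52 d{\left(-1,-8 \right)} + 153 = 52 \left(-2 + 2 \left(-1\right) - 8 \left(-1\right)^{2}\right) + 153 = 52 \left(-2 - 2 - 8\right) + 153 = 52 \left(-12\right) + 153 = -624 + 153 = -471$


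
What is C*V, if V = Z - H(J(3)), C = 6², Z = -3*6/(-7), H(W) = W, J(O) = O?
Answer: -108/7 ≈ -15.429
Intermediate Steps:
Z = 18/7 (Z = -18*(-⅐) = 18/7 ≈ 2.5714)
C = 36
V = -3/7 (V = 18/7 - 1*3 = 18/7 - 3 = -3/7 ≈ -0.42857)
C*V = 36*(-3/7) = -108/7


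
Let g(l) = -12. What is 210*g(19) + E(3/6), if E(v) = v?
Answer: -5039/2 ≈ -2519.5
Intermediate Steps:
210*g(19) + E(3/6) = 210*(-12) + 3/6 = -2520 + 3*(⅙) = -2520 + ½ = -5039/2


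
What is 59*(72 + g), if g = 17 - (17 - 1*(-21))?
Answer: 3009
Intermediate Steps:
g = -21 (g = 17 - (17 + 21) = 17 - 1*38 = 17 - 38 = -21)
59*(72 + g) = 59*(72 - 21) = 59*51 = 3009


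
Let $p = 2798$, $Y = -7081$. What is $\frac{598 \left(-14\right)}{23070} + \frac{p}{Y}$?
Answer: $- \frac{61915996}{81679335} \approx -0.75804$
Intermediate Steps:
$\frac{598 \left(-14\right)}{23070} + \frac{p}{Y} = \frac{598 \left(-14\right)}{23070} + \frac{2798}{-7081} = \left(-8372\right) \frac{1}{23070} + 2798 \left(- \frac{1}{7081}\right) = - \frac{4186}{11535} - \frac{2798}{7081} = - \frac{61915996}{81679335}$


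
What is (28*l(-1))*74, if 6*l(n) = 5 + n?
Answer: 4144/3 ≈ 1381.3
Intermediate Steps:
l(n) = 5/6 + n/6 (l(n) = (5 + n)/6 = 5/6 + n/6)
(28*l(-1))*74 = (28*(5/6 + (1/6)*(-1)))*74 = (28*(5/6 - 1/6))*74 = (28*(2/3))*74 = (56/3)*74 = 4144/3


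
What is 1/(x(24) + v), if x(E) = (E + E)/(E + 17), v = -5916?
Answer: -41/242508 ≈ -0.00016907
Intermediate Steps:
x(E) = 2*E/(17 + E) (x(E) = (2*E)/(17 + E) = 2*E/(17 + E))
1/(x(24) + v) = 1/(2*24/(17 + 24) - 5916) = 1/(2*24/41 - 5916) = 1/(2*24*(1/41) - 5916) = 1/(48/41 - 5916) = 1/(-242508/41) = -41/242508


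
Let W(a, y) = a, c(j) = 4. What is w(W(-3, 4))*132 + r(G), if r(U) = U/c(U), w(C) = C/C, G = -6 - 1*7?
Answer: 515/4 ≈ 128.75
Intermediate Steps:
G = -13 (G = -6 - 7 = -13)
w(C) = 1
r(U) = U/4
w(W(-3, 4))*132 + r(G) = 1*132 + (¼)*(-13) = 132 - 13/4 = 515/4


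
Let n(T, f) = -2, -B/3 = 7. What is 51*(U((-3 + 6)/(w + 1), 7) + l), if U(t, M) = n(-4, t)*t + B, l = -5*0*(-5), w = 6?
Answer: -7803/7 ≈ -1114.7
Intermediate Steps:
B = -21 (B = -3*7 = -21)
l = 0 (l = 0*(-5) = 0)
U(t, M) = -21 - 2*t (U(t, M) = -2*t - 21 = -21 - 2*t)
51*(U((-3 + 6)/(w + 1), 7) + l) = 51*((-21 - 2*(-3 + 6)/(6 + 1)) + 0) = 51*((-21 - 6/7) + 0) = 51*(-153/7 + 0) = 51*(-153/7) = -7803/7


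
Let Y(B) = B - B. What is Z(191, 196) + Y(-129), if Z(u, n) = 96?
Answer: 96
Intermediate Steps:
Y(B) = 0
Z(191, 196) + Y(-129) = 96 + 0 = 96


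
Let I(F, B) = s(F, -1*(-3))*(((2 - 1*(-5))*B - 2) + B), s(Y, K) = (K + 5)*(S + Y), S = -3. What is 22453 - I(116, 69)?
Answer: -474747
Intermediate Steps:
s(Y, K) = (-3 + Y)*(5 + K) (s(Y, K) = (K + 5)*(-3 + Y) = (5 + K)*(-3 + Y) = (-3 + Y)*(5 + K))
I(F, B) = (-24 + 8*F)*(-2 + 8*B) (I(F, B) = (-15 - (-3)*(-3) + 5*F + (-1*(-3))*F)*(((2 - 1*(-5))*B - 2) + B) = (-15 - 3*3 + 5*F + 3*F)*(((2 + 5)*B - 2) + B) = (-15 - 9 + 5*F + 3*F)*((7*B - 2) + B) = (-24 + 8*F)*((-2 + 7*B) + B) = (-24 + 8*F)*(-2 + 8*B))
22453 - I(116, 69) = 22453 - 16*(-1 + 4*69)*(-3 + 116) = 22453 - 16*(-1 + 276)*113 = 22453 - 16*275*113 = 22453 - 1*497200 = 22453 - 497200 = -474747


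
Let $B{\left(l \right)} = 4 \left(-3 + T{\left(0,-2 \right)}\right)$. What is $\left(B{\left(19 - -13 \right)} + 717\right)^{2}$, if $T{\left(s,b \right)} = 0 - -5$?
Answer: $525625$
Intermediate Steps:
$T{\left(s,b \right)} = 5$ ($T{\left(s,b \right)} = 0 + 5 = 5$)
$B{\left(l \right)} = 8$ ($B{\left(l \right)} = 4 \left(-3 + 5\right) = 4 \cdot 2 = 8$)
$\left(B{\left(19 - -13 \right)} + 717\right)^{2} = \left(8 + 717\right)^{2} = 725^{2} = 525625$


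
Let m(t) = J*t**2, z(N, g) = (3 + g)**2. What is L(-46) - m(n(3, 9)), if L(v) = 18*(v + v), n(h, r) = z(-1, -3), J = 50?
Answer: -1656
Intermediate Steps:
n(h, r) = 0 (n(h, r) = (3 - 3)**2 = 0**2 = 0)
m(t) = 50*t**2
L(v) = 36*v (L(v) = 18*(2*v) = 36*v)
L(-46) - m(n(3, 9)) = 36*(-46) - 50*0**2 = -1656 - 50*0 = -1656 - 1*0 = -1656 + 0 = -1656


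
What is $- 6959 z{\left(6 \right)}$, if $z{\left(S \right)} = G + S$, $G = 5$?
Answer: $-76549$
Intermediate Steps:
$z{\left(S \right)} = 5 + S$
$- 6959 z{\left(6 \right)} = - 6959 \left(5 + 6\right) = \left(-6959\right) 11 = -76549$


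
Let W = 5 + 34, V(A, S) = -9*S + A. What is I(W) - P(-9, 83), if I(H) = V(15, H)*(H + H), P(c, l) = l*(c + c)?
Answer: -24714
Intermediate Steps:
V(A, S) = A - 9*S
P(c, l) = 2*c*l (P(c, l) = l*(2*c) = 2*c*l)
W = 39
I(H) = 2*H*(15 - 9*H) (I(H) = (15 - 9*H)*(H + H) = (15 - 9*H)*(2*H) = 2*H*(15 - 9*H))
I(W) - P(-9, 83) = 6*39*(5 - 3*39) - 2*(-9)*83 = 6*39*(5 - 117) - 1*(-1494) = 6*39*(-112) + 1494 = -26208 + 1494 = -24714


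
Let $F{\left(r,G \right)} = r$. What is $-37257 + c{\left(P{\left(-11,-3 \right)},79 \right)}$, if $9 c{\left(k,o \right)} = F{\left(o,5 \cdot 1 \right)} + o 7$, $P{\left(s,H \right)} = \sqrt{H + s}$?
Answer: $- \frac{334681}{9} \approx -37187.0$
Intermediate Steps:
$c{\left(k,o \right)} = \frac{8 o}{9}$ ($c{\left(k,o \right)} = \frac{o + o 7}{9} = \frac{o + 7 o}{9} = \frac{8 o}{9}$)
$-37257 + c{\left(P{\left(-11,-3 \right)},79 \right)} = -37257 + \frac{8}{9} \cdot 79 = -37257 + \frac{632}{9} = - \frac{334681}{9}$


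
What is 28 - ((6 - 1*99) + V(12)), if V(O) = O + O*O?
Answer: -35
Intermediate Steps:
V(O) = O + O²
28 - ((6 - 1*99) + V(12)) = 28 - ((6 - 1*99) + 12*(1 + 12)) = 28 - ((6 - 99) + 12*13) = 28 - (-93 + 156) = 28 - 1*63 = 28 - 63 = -35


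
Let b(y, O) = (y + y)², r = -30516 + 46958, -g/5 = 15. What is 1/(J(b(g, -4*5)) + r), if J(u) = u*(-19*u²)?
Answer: -1/216421874983558 ≈ -4.6206e-15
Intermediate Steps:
g = -75 (g = -5*15 = -75)
r = 16442
b(y, O) = 4*y² (b(y, O) = (2*y)² = 4*y²)
J(u) = -19*u³
1/(J(b(g, -4*5)) + r) = 1/(-19*(4*(-75)²)³ + 16442) = 1/(-19*(4*5625)³ + 16442) = 1/(-19*22500³ + 16442) = 1/(-19*11390625000000 + 16442) = 1/(-216421875000000 + 16442) = 1/(-216421874983558) = -1/216421874983558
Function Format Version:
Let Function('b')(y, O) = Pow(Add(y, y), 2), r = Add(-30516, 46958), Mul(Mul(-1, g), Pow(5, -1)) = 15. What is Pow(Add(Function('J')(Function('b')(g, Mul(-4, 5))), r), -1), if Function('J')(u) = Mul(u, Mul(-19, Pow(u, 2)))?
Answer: Rational(-1, 216421874983558) ≈ -4.6206e-15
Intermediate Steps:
g = -75 (g = Mul(-5, 15) = -75)
r = 16442
Function('b')(y, O) = Mul(4, Pow(y, 2)) (Function('b')(y, O) = Pow(Mul(2, y), 2) = Mul(4, Pow(y, 2)))
Function('J')(u) = Mul(-19, Pow(u, 3))
Pow(Add(Function('J')(Function('b')(g, Mul(-4, 5))), r), -1) = Pow(Add(Mul(-19, Pow(Mul(4, Pow(-75, 2)), 3)), 16442), -1) = Pow(Add(Mul(-19, Pow(Mul(4, 5625), 3)), 16442), -1) = Pow(Add(Mul(-19, Pow(22500, 3)), 16442), -1) = Pow(Add(Mul(-19, 11390625000000), 16442), -1) = Pow(Add(-216421875000000, 16442), -1) = Pow(-216421874983558, -1) = Rational(-1, 216421874983558)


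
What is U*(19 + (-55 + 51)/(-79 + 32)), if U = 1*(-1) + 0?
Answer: -897/47 ≈ -19.085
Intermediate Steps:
U = -1 (U = -1 + 0 = -1)
U*(19 + (-55 + 51)/(-79 + 32)) = -(19 + (-55 + 51)/(-79 + 32)) = -(19 - 4/(-47)) = -(19 - 4*(-1/47)) = -(19 + 4/47) = -1*897/47 = -897/47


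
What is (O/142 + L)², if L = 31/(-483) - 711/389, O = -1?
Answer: 2566933206637921/711819945442116 ≈ 3.6062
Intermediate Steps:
L = -355472/187887 (L = 31*(-1/483) - 711*1/389 = -31/483 - 711/389 = -355472/187887 ≈ -1.8919)
(O/142 + L)² = (-1/142 - 355472/187887)² = (-50664911/26679954)² = 2566933206637921/711819945442116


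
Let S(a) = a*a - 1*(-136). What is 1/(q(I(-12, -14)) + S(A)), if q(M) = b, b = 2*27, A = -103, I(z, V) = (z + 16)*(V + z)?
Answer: 1/10799 ≈ 9.2601e-5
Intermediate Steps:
I(z, V) = (16 + z)*(V + z)
b = 54
q(M) = 54
S(a) = 136 + a**2 (S(a) = a**2 + 136 = 136 + a**2)
1/(q(I(-12, -14)) + S(A)) = 1/(54 + (136 + (-103)**2)) = 1/(54 + (136 + 10609)) = 1/(54 + 10745) = 1/10799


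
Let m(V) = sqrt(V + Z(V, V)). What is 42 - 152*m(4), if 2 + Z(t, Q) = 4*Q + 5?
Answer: 42 - 152*sqrt(23) ≈ -686.97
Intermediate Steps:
Z(t, Q) = 3 + 4*Q (Z(t, Q) = -2 + (4*Q + 5) = -2 + (5 + 4*Q) = 3 + 4*Q)
m(V) = sqrt(3 + 5*V) (m(V) = sqrt(V + (3 + 4*V)) = sqrt(3 + 5*V))
42 - 152*m(4) = 42 - 152*sqrt(3 + 5*4) = 42 - 152*sqrt(3 + 20) = 42 - 152*sqrt(23)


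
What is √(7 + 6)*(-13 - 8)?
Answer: -21*√13 ≈ -75.717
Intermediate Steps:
√(7 + 6)*(-13 - 8) = √13*(-21) = -21*√13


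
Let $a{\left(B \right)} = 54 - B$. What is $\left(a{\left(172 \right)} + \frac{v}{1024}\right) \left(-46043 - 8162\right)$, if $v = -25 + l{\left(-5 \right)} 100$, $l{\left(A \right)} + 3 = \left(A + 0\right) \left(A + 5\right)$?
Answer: $\frac{6567315185}{1024} \approx 6.4134 \cdot 10^{6}$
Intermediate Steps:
$l{\left(A \right)} = -3 + A \left(5 + A\right)$ ($l{\left(A \right)} = -3 + \left(A + 0\right) \left(A + 5\right) = -3 + A \left(5 + A\right)$)
$v = -325$ ($v = -25 + \left(-3 + \left(-5\right)^{2} + 5 \left(-5\right)\right) 100 = -25 + \left(-3 + 25 - 25\right) 100 = -25 - 300 = -325$)
$\left(a{\left(172 \right)} + \frac{v}{1024}\right) \left(-46043 - 8162\right) = \left(\left(54 - 172\right) - \frac{325}{1024}\right) \left(-46043 - 8162\right) = \left(\left(54 - 172\right) - \frac{325}{1024}\right) \left(-54205\right) = \left(-118 - \frac{325}{1024}\right) \left(-54205\right) = \left(- \frac{121157}{1024}\right) \left(-54205\right) = \frac{6567315185}{1024}$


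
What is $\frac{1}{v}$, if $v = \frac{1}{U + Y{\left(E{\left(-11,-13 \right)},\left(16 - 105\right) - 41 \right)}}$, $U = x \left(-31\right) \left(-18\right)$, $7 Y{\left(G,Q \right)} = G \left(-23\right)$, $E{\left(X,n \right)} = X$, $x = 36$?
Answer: $\frac{140869}{7} \approx 20124.0$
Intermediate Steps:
$Y{\left(G,Q \right)} = - \frac{23 G}{7}$ ($Y{\left(G,Q \right)} = \frac{G \left(-23\right)}{7} = \frac{\left(-23\right) G}{7} = - \frac{23 G}{7}$)
$U = 20088$ ($U = 36 \left(-31\right) \left(-18\right) = \left(-1116\right) \left(-18\right) = 20088$)
$v = \frac{7}{140869}$ ($v = \frac{1}{20088 - - \frac{253}{7}} = \frac{1}{20088 + \frac{253}{7}} = \frac{1}{\frac{140869}{7}} = \frac{7}{140869} \approx 4.9692 \cdot 10^{-5}$)
$\frac{1}{v} = \frac{1}{\frac{7}{140869}} = \frac{140869}{7}$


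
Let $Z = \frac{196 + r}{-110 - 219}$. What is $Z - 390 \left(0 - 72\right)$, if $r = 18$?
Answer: $\frac{9238106}{329} \approx 28079.0$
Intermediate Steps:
$Z = - \frac{214}{329}$ ($Z = \frac{196 + 18}{-110 - 219} = \frac{214}{-329} = 214 \left(- \frac{1}{329}\right) = - \frac{214}{329} \approx -0.65046$)
$Z - 390 \left(0 - 72\right) = - \frac{214}{329} - 390 \left(0 - 72\right) = - \frac{214}{329} - -28080 = - \frac{214}{329} + 28080 = \frac{9238106}{329}$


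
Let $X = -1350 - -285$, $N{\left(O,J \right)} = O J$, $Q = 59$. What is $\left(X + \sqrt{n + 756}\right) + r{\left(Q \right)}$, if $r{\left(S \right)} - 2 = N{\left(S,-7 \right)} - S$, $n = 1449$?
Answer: $-1535 + 21 \sqrt{5} \approx -1488.0$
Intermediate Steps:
$N{\left(O,J \right)} = J O$
$r{\left(S \right)} = 2 - 8 S$
$X = -1065$ ($X = -1350 + 285 = -1065$)
$\left(X + \sqrt{n + 756}\right) + r{\left(Q \right)} = \left(-1065 + \sqrt{1449 + 756}\right) + \left(2 - 472\right) = \left(-1065 + \sqrt{2205}\right) + \left(2 - 472\right) = \left(-1065 + 21 \sqrt{5}\right) - 470 = -1535 + 21 \sqrt{5}$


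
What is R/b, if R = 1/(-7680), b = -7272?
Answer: 1/55848960 ≈ 1.7905e-8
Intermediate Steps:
R = -1/7680 ≈ -0.00013021
R/b = -1/7680/(-7272) = -1/7680*(-1/7272) = 1/55848960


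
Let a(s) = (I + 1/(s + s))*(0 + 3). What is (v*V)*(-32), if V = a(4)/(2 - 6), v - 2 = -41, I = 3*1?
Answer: -2925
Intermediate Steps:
I = 3
a(s) = 9 + 3/(2*s) (a(s) = (3 + 1/(s + s))*(0 + 3) = (3 + 1/(2*s))*3 = 9 + 3/(2*s))
v = -39 (v = 2 - 41 = -39)
V = -75/32 (V = (9 + (3/2)/4)/(2 - 6) = (9 + (3/2)*(¼))/(-4) = (9 + 3/8)*(-¼) = (75/8)*(-¼) = -75/32 ≈ -2.3438)
(v*V)*(-32) = -39*(-75/32)*(-32) = (2925/32)*(-32) = -2925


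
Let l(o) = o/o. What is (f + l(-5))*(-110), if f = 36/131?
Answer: -18370/131 ≈ -140.23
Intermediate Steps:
f = 36/131 (f = 36*(1/131) = 36/131 ≈ 0.27481)
l(o) = 1
(f + l(-5))*(-110) = (36/131 + 1)*(-110) = (167/131)*(-110) = -18370/131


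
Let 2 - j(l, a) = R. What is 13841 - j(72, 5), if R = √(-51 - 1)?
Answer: 13839 + 2*I*√13 ≈ 13839.0 + 7.2111*I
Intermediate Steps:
R = 2*I*√13 (R = √(-52) = 2*I*√13 ≈ 7.2111*I)
j(l, a) = 2 - 2*I*√13
13841 - j(72, 5) = 13841 - (2 - 2*I*√13) = 13841 + (-2 + 2*I*√13) = 13839 + 2*I*√13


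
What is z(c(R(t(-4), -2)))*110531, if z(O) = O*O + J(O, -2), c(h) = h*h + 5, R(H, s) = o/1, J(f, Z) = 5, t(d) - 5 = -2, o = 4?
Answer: 49296826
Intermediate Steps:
t(d) = 3 (t(d) = 5 - 2 = 3)
R(H, s) = 4 (R(H, s) = 4/1 = 4*1 = 4)
c(h) = 5 + h² (c(h) = h² + 5 = 5 + h²)
z(O) = 5 + O² (z(O) = O*O + 5 = O² + 5 = 5 + O²)
z(c(R(t(-4), -2)))*110531 = (5 + (5 + 4²)²)*110531 = (5 + (5 + 16)²)*110531 = (5 + 21²)*110531 = (5 + 441)*110531 = 446*110531 = 49296826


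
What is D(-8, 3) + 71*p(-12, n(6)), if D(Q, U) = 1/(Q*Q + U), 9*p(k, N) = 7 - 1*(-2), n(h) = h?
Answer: 4758/67 ≈ 71.015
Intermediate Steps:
p(k, N) = 1 (p(k, N) = (7 - 1*(-2))/9 = (7 + 2)/9 = (1/9)*9 = 1)
D(Q, U) = 1/(U + Q**2) (D(Q, U) = 1/(Q**2 + U) = 1/(U + Q**2))
D(-8, 3) + 71*p(-12, n(6)) = 1/(3 + (-8)**2) + 71*1 = 1/(3 + 64) + 71 = 1/67 + 71 = 4758/67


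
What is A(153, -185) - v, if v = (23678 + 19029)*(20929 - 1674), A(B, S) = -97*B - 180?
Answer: -822338306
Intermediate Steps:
A(B, S) = -180 - 97*B
v = 822323285 (v = 42707*19255 = 822323285)
A(153, -185) - v = (-180 - 97*153) - 1*822323285 = (-180 - 14841) - 822323285 = -15021 - 822323285 = -822338306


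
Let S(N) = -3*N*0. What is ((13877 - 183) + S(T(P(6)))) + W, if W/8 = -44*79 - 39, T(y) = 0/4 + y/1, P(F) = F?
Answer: -14426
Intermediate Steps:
T(y) = y (T(y) = 0*(¼) + y*1 = 0 + y = y)
W = -28120 (W = 8*(-44*79 - 39) = 8*(-3476 - 39) = 8*(-3515) = -28120)
S(N) = 0
((13877 - 183) + S(T(P(6)))) + W = ((13877 - 183) + 0) - 28120 = (13694 + 0) - 28120 = 13694 - 28120 = -14426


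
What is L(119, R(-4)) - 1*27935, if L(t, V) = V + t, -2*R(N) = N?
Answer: -27814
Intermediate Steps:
R(N) = -N/2
L(119, R(-4)) - 1*27935 = (-1/2*(-4) + 119) - 1*27935 = (2 + 119) - 27935 = 121 - 27935 = -27814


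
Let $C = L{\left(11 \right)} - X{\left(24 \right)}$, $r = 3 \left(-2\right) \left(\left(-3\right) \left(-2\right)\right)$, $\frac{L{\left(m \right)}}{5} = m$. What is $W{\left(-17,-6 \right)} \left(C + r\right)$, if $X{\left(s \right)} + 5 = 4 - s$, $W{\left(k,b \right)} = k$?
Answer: $-748$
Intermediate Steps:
$L{\left(m \right)} = 5 m$
$r = -36$ ($r = \left(-6\right) 6 = -36$)
$X{\left(s \right)} = -1 - s$ ($X{\left(s \right)} = -5 - \left(-4 + s\right) = -1 - s$)
$C = 80$ ($C = 5 \cdot 11 - \left(-1 - 24\right) = 55 - \left(-1 - 24\right) = 55 - -25 = 55 + 25 = 80$)
$W{\left(-17,-6 \right)} \left(C + r\right) = - 17 \left(80 - 36\right) = \left(-17\right) 44 = -748$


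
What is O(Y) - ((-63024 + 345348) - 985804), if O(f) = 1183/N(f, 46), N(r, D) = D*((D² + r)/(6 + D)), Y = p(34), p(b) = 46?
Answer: 17490638619/24863 ≈ 7.0348e+5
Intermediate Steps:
Y = 46
N(r, D) = D*(r + D²)/(6 + D) (N(r, D) = D*((r + D²)/(6 + D)) = D*(r + D²)/(6 + D))
O(f) = 1183/(24334/13 + 23*f/26) (O(f) = 1183/((46*(f + 46²)/(6 + 46))) = 1183/((46*(f + 2116)/52)) = 1183/((46*(1/52)*(2116 + f))) = 1183/(24334/13 + 23*f/26))
O(Y) - ((-63024 + 345348) - 985804) = 30758/(23*(2116 + 46)) - ((-63024 + 345348) - 985804) = (30758/23)/2162 - (282324 - 985804) = (30758/23)*(1/2162) - 1*(-703480) = 15379/24863 + 703480 = 17490638619/24863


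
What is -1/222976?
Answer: -1/222976 ≈ -4.4848e-6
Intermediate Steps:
-1/222976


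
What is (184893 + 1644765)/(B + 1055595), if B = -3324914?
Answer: -1829658/2269319 ≈ -0.80626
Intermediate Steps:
(184893 + 1644765)/(B + 1055595) = (184893 + 1644765)/(-3324914 + 1055595) = 1829658/(-2269319) = 1829658*(-1/2269319) = -1829658/2269319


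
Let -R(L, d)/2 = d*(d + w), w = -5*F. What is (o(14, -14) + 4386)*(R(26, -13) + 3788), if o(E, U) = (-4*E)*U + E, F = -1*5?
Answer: 21254400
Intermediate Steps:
F = -5
w = 25 (w = -5*(-5) = 25)
o(E, U) = E - 4*E*U (o(E, U) = -4*E*U + E = E - 4*E*U)
R(L, d) = -2*d*(25 + d) (R(L, d) = -2*d*(d + 25) = -2*d*(25 + d))
(o(14, -14) + 4386)*(R(26, -13) + 3788) = (14*(1 - 4*(-14)) + 4386)*(-2*(-13)*(25 - 13) + 3788) = (14*(1 + 56) + 4386)*(-2*(-13)*12 + 3788) = (14*57 + 4386)*(312 + 3788) = (798 + 4386)*4100 = 5184*4100 = 21254400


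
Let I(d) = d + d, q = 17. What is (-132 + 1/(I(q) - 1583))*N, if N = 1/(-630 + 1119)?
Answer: -204469/757461 ≈ -0.26994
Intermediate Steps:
I(d) = 2*d
N = 1/489 ≈ 0.0020450
(-132 + 1/(I(q) - 1583))*N = (-132 + 1/(2*17 - 1583))*(1/489) = (-132 + 1/(34 - 1583))*(1/489) = (-132 + 1/(-1549))*(1/489) = (-132 - 1/1549)*(1/489) = -204469/1549*1/489 = -204469/757461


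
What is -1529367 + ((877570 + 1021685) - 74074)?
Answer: 295814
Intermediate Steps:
-1529367 + ((877570 + 1021685) - 74074) = -1529367 + (1899255 - 74074) = -1529367 + 1825181 = 295814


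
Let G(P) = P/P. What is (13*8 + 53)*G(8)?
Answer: 157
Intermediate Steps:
G(P) = 1
(13*8 + 53)*G(8) = (13*8 + 53)*1 = (104 + 53)*1 = 157*1 = 157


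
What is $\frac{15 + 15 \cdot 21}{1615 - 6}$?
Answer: $\frac{330}{1609} \approx 0.2051$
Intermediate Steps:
$\frac{15 + 15 \cdot 21}{1615 - 6} = \frac{15 + 315}{1609} = 330 \cdot \frac{1}{1609} = \frac{330}{1609}$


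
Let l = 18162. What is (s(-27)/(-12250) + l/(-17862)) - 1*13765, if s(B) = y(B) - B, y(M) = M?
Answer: -40981432/2977 ≈ -13766.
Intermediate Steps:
s(B) = 0 (s(B) = B - B = 0)
(s(-27)/(-12250) + l/(-17862)) - 1*13765 = (0/(-12250) + 18162/(-17862)) - 1*13765 = (0*(-1/12250) + 18162*(-1/17862)) - 13765 = (0 - 3027/2977) - 13765 = -3027/2977 - 13765 = -40981432/2977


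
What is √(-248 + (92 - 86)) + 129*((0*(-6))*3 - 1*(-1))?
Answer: 129 + 11*I*√2 ≈ 129.0 + 15.556*I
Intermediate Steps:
√(-248 + (92 - 86)) + 129*((0*(-6))*3 - 1*(-1)) = √(-248 + 6) + 129*(0*3 + 1) = √(-242) + 129*(0 + 1) = 11*I*√2 + 129*1 = 11*I*√2 + 129 = 129 + 11*I*√2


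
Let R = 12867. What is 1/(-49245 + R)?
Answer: -1/36378 ≈ -2.7489e-5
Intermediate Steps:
1/(-49245 + R) = 1/(-49245 + 12867) = 1/(-36378) = -1/36378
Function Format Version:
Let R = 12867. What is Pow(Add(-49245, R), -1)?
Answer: Rational(-1, 36378) ≈ -2.7489e-5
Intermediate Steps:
Pow(Add(-49245, R), -1) = Pow(Add(-49245, 12867), -1) = Pow(-36378, -1) = Rational(-1, 36378)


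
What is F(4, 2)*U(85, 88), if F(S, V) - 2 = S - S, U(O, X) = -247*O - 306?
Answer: -42602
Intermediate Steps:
U(O, X) = -306 - 247*O
F(S, V) = 2 (F(S, V) = 2 + (S - S) = 2 + 0 = 2)
F(4, 2)*U(85, 88) = 2*(-306 - 247*85) = 2*(-306 - 20995) = 2*(-21301) = -42602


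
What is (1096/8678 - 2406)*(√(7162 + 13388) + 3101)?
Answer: -32371605686/4339 - 52195430*√822/4339 ≈ -7.8055e+6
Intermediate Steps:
(1096/8678 - 2406)*(√(7162 + 13388) + 3101) = (1096*(1/8678) - 2406)*(√20550 + 3101) = (548/4339 - 2406)*(5*√822 + 3101) = -10439086*(3101 + 5*√822)/4339 = -32371605686/4339 - 52195430*√822/4339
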